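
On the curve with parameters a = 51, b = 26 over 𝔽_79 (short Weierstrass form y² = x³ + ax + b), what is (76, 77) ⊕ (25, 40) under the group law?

(0, 37)

(76, 77) + (25, 40). λ = (40 - 77)/(25 - 76) ≡ 42/28 mod 79. 28⁻¹ ≡ 48 (mod 79) since 28·48 = 1344 ≡ 1, so λ ≡ 41.
  x = λ² - 76 - 25 = 1681 - 101 ≡ 0; y = λ·(76 - 0) - 77 ≡ 37. → (0, 37)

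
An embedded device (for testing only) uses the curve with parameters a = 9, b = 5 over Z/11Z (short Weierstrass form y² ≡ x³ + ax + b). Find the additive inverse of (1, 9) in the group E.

(1, 2)

-(1, 9) = (1, -9 mod 11) = (1, 2).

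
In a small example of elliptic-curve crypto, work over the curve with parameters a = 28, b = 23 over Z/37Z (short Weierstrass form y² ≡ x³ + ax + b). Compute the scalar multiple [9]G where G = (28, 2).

(35, 25)

Repeated addition: build up to 9G.
2G: tangent at (28, 2): λ = (3·28² + 28)/(2·2) ≡ 12/4. 4⁻¹ ≡ 28 (mod 37), so λ ≡ 12·28 ≡ 3.
  x = λ² - 28 - 28 = 9 - 56 ≡ 27; y = λ·(28 - 27) - 2 ≡ 1. → (27, 1)
3G: (27, 1) + (28, 2). λ = (2 - 1)/(28 - 27) ≡ 1/1 mod 37. 1⁻¹ ≡ 1 (mod 37) since 1·1 = 1 ≡ 1, so λ ≡ 1.
  x = λ² - 27 - 28 = 1 - 55 ≡ 20; y = λ·(27 - 20) - 1 ≡ 6. → (20, 6)
4G: (20, 6) + (28, 2). λ = (2 - 6)/(28 - 20) ≡ 33/8 mod 37. 8⁻¹ ≡ 14 (mod 37) since 8·14 = 112 ≡ 1, so λ ≡ 18.
  x = λ² - 20 - 28 = 324 - 48 ≡ 17; y = λ·(20 - 17) - 6 ≡ 11. → (17, 11)
5G: (17, 11) + (28, 2). λ = (2 - 11)/(28 - 17) ≡ 28/11 mod 37. 11⁻¹ ≡ 27 (mod 37) since 11·27 = 297 ≡ 1, so λ ≡ 16.
  x = λ² - 17 - 28 = 256 - 45 ≡ 26; y = λ·(17 - 26) - 11 ≡ 30. → (26, 30)
6G: (26, 30) + (28, 2). λ = (2 - 30)/(28 - 26) ≡ 9/2 mod 37. 2⁻¹ ≡ 19 (mod 37), so λ ≡ 23.
  x = λ² - 26 - 28 = 529 - 54 ≡ 31; y = λ·(26 - 31) - 30 ≡ 3. → (31, 3)
7G: (31, 3) + (28, 2). λ = (2 - 3)/(28 - 31) ≡ 36/34 mod 37. 34⁻¹ ≡ 12 (mod 37), so λ ≡ 25.
  x = λ² - 31 - 28 = 625 - 59 ≡ 11; y = λ·(31 - 11) - 3 ≡ 16. → (11, 16)
8G: (11, 16) + (28, 2). λ = (2 - 16)/(28 - 11) ≡ 23/17 mod 37. 17⁻¹ ≡ 24 (mod 37) since 17·24 = 408 ≡ 1, so λ ≡ 34.
  x = λ² - 11 - 28 = 1156 - 39 ≡ 7; y = λ·(11 - 7) - 16 ≡ 9. → (7, 9)
9G: (7, 9) + (28, 2). λ = (2 - 9)/(28 - 7) ≡ 30/21 mod 37. 21⁻¹ ≡ 30 (mod 37), so λ ≡ 12.
  x = λ² - 7 - 28 = 144 - 35 ≡ 35; y = λ·(7 - 35) - 9 ≡ 25. → (35, 25)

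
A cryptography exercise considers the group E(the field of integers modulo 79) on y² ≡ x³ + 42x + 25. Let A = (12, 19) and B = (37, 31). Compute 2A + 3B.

First 2A:
Repeated addition: build up to 2A.
2A: tangent at (12, 19): λ = (3·12² + 42)/(2·19) ≡ 0/38. 38⁻¹ ≡ 52 (mod 79) since 38·52 = 1976 ≡ 1, so λ ≡ 0·52 ≡ 0.
  x = λ² - 12 - 12 = 0 - 24 ≡ 55; y = λ·(12 - 55) - 19 ≡ 60. → (55, 60)
2A = (55, 60).
Next 3B:
Repeated addition: build up to 3B.
2B: tangent at (37, 31): λ = (3·37² + 42)/(2·31) ≡ 41/62. 62⁻¹ ≡ 65 (mod 79), so λ ≡ 41·65 ≡ 58.
  x = λ² - 37 - 37 = 3364 - 74 ≡ 51; y = λ·(37 - 51) - 31 ≡ 26. → (51, 26)
3B: (51, 26) + (37, 31). λ = (31 - 26)/(37 - 51) ≡ 5/65 mod 79. 65⁻¹ ≡ 62 (mod 79) since 65·62 = 4030 ≡ 1, so λ ≡ 73.
  x = λ² - 51 - 37 = 5329 - 88 ≡ 27; y = λ·(51 - 27) - 26 ≡ 67. → (27, 67)
3B = (27, 67).
Finally 2A + 3B:
(55, 60) + (27, 67). λ = (67 - 60)/(27 - 55) ≡ 7/51 mod 79. 51⁻¹ ≡ 31 (mod 79) since 51·31 = 1581 ≡ 1, so λ ≡ 59.
  x = λ² - 55 - 27 = 3481 - 82 ≡ 2; y = λ·(55 - 2) - 60 ≡ 65. → (2, 65)

(2, 65)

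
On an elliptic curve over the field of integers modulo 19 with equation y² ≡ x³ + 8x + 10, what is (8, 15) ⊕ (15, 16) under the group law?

(3, 2)

(8, 15) + (15, 16). λ = (16 - 15)/(15 - 8) ≡ 1/7 mod 19. 7⁻¹ ≡ 11 (mod 19), so λ ≡ 11.
  x = λ² - 8 - 15 = 121 - 23 ≡ 3; y = λ·(8 - 3) - 15 ≡ 2. → (3, 2)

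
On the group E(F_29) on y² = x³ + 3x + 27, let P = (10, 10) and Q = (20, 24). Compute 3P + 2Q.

(10, 19)

First 3P:
Repeated addition: build up to 3P.
2P: tangent at (10, 10): λ = (3·10² + 3)/(2·10) ≡ 13/20. 20⁻¹ ≡ 16 (mod 29), so λ ≡ 13·16 ≡ 5.
  x = λ² - 10 - 10 = 25 - 20 ≡ 5; y = λ·(10 - 5) - 10 ≡ 15. → (5, 15)
3P: (5, 15) + (10, 10). λ = (10 - 15)/(10 - 5) ≡ 24/5 mod 29. 5⁻¹ ≡ 6 (mod 29), so λ ≡ 28.
  x = λ² - 5 - 10 = 784 - 15 ≡ 15; y = λ·(5 - 15) - 15 ≡ 24. → (15, 24)
3P = (15, 24).
Next 2Q:
Repeated addition: build up to 2Q.
2Q: tangent at (20, 24): λ = (3·20² + 3)/(2·24) ≡ 14/19. 19⁻¹ ≡ 26 (mod 29) since 19·26 = 494 ≡ 1, so λ ≡ 14·26 ≡ 16.
  x = λ² - 20 - 20 = 256 - 40 ≡ 13; y = λ·(20 - 13) - 24 ≡ 1. → (13, 1)
2Q = (13, 1).
Finally 3P + 2Q:
(15, 24) + (13, 1). λ = (1 - 24)/(13 - 15) ≡ 6/27 mod 29. 27⁻¹ ≡ 14 (mod 29) since 27·14 = 378 ≡ 1, so λ ≡ 26.
  x = λ² - 15 - 13 = 676 - 28 ≡ 10; y = λ·(15 - 10) - 24 ≡ 19. → (10, 19)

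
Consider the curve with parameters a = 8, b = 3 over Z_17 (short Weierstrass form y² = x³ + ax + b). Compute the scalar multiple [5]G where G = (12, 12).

Double-and-add on 5 = (101)₂. Start with G = (12, 12) for the leading 1-bit.
double: tangent at (12, 12): λ = (3·12² + 8)/(2·12) ≡ 15/7. 7⁻¹ ≡ 5 (mod 17), so λ ≡ 15·5 ≡ 7.
  x = λ² - 12 - 12 = 49 - 24 ≡ 8; y = λ·(12 - 8) - 12 ≡ 16. → (8, 16)
double: tangent at (8, 16): λ = (3·8² + 8)/(2·16) ≡ 13/15. 15⁻¹ ≡ 8 (mod 17), so λ ≡ 13·8 ≡ 2.
  x = λ² - 8 - 8 = 4 - 16 ≡ 5; y = λ·(8 - 5) - 16 ≡ 7. → (5, 7)
add G: (5, 7) + (12, 12). λ = (12 - 7)/(12 - 5) ≡ 5/7 mod 17. 7⁻¹ ≡ 5 (mod 17) since 7·5 = 35 ≡ 1, so λ ≡ 8.
  x = λ² - 5 - 12 = 64 - 17 ≡ 13; y = λ·(5 - 13) - 7 ≡ 14. → (13, 14)

(13, 14)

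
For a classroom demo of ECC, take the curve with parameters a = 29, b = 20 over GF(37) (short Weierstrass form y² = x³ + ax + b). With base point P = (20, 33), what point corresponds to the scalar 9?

(20, 4)

Repeated addition: build up to 9P.
2P: tangent at (20, 33): λ = (3·20² + 29)/(2·33) ≡ 8/29. 29⁻¹ ≡ 23 (mod 37) since 29·23 = 667 ≡ 1, so λ ≡ 8·23 ≡ 36.
  x = λ² - 20 - 20 = 1296 - 40 ≡ 35; y = λ·(20 - 35) - 33 ≡ 19. → (35, 19)
3P: (35, 19) + (20, 33). λ = (33 - 19)/(20 - 35) ≡ 14/22 mod 37. 22⁻¹ ≡ 32 (mod 37), so λ ≡ 4.
  x = λ² - 35 - 20 = 16 - 55 ≡ 35; y = λ·(35 - 35) - 19 ≡ 18. → (35, 18)
4P: (35, 18) + (20, 33). λ = (33 - 18)/(20 - 35) ≡ 15/22 mod 37. 22⁻¹ ≡ 32 (mod 37) since 22·32 = 704 ≡ 1, so λ ≡ 36.
  x = λ² - 35 - 20 = 1296 - 55 ≡ 20; y = λ·(35 - 20) - 18 ≡ 4. → (20, 4)
5P: (20, 4) + (20, 33): same x and y₁ ≡ -y₂, so the sum is ∞.
6P: ∞ + (20, 33) = (20, 33) (identity).
7P: tangent at (20, 33): λ = (3·20² + 29)/(2·33) ≡ 8/29. 29⁻¹ ≡ 23 (mod 37) since 29·23 = 667 ≡ 1, so λ ≡ 8·23 ≡ 36.
  x = λ² - 20 - 20 = 1296 - 40 ≡ 35; y = λ·(20 - 35) - 33 ≡ 19. → (35, 19)
8P: (35, 19) + (20, 33). λ = (33 - 19)/(20 - 35) ≡ 14/22 mod 37. 22⁻¹ ≡ 32 (mod 37), so λ ≡ 4.
  x = λ² - 35 - 20 = 16 - 55 ≡ 35; y = λ·(35 - 35) - 19 ≡ 18. → (35, 18)
9P: (35, 18) + (20, 33). λ = (33 - 18)/(20 - 35) ≡ 15/22 mod 37. 22⁻¹ ≡ 32 (mod 37), so λ ≡ 36.
  x = λ² - 35 - 20 = 1296 - 55 ≡ 20; y = λ·(35 - 20) - 18 ≡ 4. → (20, 4)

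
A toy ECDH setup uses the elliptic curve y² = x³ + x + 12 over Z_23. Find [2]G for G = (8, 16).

(8, 7)

tangent at (8, 16): λ = (3·8² + 1)/(2·16) ≡ 9/9. 9⁻¹ ≡ 18 (mod 23) since 9·18 = 162 ≡ 1, so λ ≡ 9·18 ≡ 1.
  x = λ² - 8 - 8 = 1 - 16 ≡ 8; y = λ·(8 - 8) - 16 ≡ 7. → (8, 7)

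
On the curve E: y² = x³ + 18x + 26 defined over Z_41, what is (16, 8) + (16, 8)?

tangent at (16, 8): λ = (3·16² + 18)/(2·8) ≡ 7/16. 16⁻¹ ≡ 18 (mod 41), so λ ≡ 7·18 ≡ 3.
  x = λ² - 16 - 16 = 9 - 32 ≡ 18; y = λ·(16 - 18) - 8 ≡ 27. → (18, 27)

(18, 27)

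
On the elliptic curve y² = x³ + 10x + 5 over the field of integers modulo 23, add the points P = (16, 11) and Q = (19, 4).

(16, 11) + (19, 4). λ = (4 - 11)/(19 - 16) ≡ 16/3 mod 23. 3⁻¹ ≡ 8 (mod 23), so λ ≡ 13.
  x = λ² - 16 - 19 = 169 - 35 ≡ 19; y = λ·(16 - 19) - 11 ≡ 19. → (19, 19)

(19, 19)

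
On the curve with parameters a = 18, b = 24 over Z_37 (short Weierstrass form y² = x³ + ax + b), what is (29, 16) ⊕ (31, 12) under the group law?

(18, 36)

(29, 16) + (31, 12). λ = (12 - 16)/(31 - 29) ≡ 33/2 mod 37. 2⁻¹ ≡ 19 (mod 37), so λ ≡ 35.
  x = λ² - 29 - 31 = 1225 - 60 ≡ 18; y = λ·(29 - 18) - 16 ≡ 36. → (18, 36)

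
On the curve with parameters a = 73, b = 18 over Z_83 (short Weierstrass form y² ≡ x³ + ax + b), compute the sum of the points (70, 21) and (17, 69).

(70, 21) + (17, 69). λ = (69 - 21)/(17 - 70) ≡ 48/30 mod 83. 30⁻¹ ≡ 36 (mod 83), so λ ≡ 68.
  x = λ² - 70 - 17 = 4624 - 87 ≡ 55; y = λ·(70 - 55) - 21 ≡ 3. → (55, 3)

(55, 3)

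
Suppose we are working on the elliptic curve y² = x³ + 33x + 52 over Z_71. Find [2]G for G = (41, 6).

tangent at (41, 6): λ = (3·41² + 33)/(2·6) ≡ 35/12. 12⁻¹ ≡ 6 (mod 71) since 12·6 = 72 ≡ 1, so λ ≡ 35·6 ≡ 68.
  x = λ² - 41 - 41 = 4624 - 82 ≡ 69; y = λ·(41 - 69) - 6 ≡ 7. → (69, 7)

(69, 7)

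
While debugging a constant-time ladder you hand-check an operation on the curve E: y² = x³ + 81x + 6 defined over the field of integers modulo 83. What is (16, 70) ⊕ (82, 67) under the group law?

(62, 0)

(16, 70) + (82, 67). λ = (67 - 70)/(82 - 16) ≡ 80/66 mod 83. 66⁻¹ ≡ 39 (mod 83), so λ ≡ 49.
  x = λ² - 16 - 82 = 2401 - 98 ≡ 62; y = λ·(16 - 62) - 70 ≡ 0. → (62, 0)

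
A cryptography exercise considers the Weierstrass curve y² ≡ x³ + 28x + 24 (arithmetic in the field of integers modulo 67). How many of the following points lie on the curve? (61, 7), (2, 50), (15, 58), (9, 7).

1

(61, 7): 7² ≡ 49, rhs ≡ 42 → off.
(2, 50): 50² ≡ 21, rhs ≡ 21 → on.
(15, 58): 58² ≡ 14, rhs ≡ 0 → off.
(9, 7): 7² ≡ 49, rhs ≡ 0 → off.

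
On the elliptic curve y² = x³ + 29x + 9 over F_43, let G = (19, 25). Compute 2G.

(11, 5)

tangent at (19, 25): λ = (3·19² + 29)/(2·25) ≡ 37/7. 7⁻¹ ≡ 37 (mod 43) since 7·37 = 259 ≡ 1, so λ ≡ 37·37 ≡ 36.
  x = λ² - 19 - 19 = 1296 - 38 ≡ 11; y = λ·(19 - 11) - 25 ≡ 5. → (11, 5)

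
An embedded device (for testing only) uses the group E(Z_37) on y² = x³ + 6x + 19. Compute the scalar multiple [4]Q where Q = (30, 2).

(4, 25)

Repeated addition: build up to 4Q.
2Q: tangent at (30, 2): λ = (3·30² + 6)/(2·2) ≡ 5/4. 4⁻¹ ≡ 28 (mod 37) since 4·28 = 112 ≡ 1, so λ ≡ 5·28 ≡ 29.
  x = λ² - 30 - 30 = 841 - 60 ≡ 4; y = λ·(30 - 4) - 2 ≡ 12. → (4, 12)
3Q: (4, 12) + (30, 2). λ = (2 - 12)/(30 - 4) ≡ 27/26 mod 37. 26⁻¹ ≡ 10 (mod 37), so λ ≡ 11.
  x = λ² - 4 - 30 = 121 - 34 ≡ 13; y = λ·(4 - 13) - 12 ≡ 0. → (13, 0)
4Q: (13, 0) + (30, 2). λ = (2 - 0)/(30 - 13) ≡ 2/17 mod 37. 17⁻¹ ≡ 24 (mod 37), so λ ≡ 11.
  x = λ² - 13 - 30 = 121 - 43 ≡ 4; y = λ·(13 - 4) - 0 ≡ 25. → (4, 25)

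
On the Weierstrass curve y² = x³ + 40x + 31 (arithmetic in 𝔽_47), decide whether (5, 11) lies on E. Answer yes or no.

y² = 11² ≡ 27; x³ + 40x + 31 = 356 ≡ 27 (mod 47). 27 = 27.

yes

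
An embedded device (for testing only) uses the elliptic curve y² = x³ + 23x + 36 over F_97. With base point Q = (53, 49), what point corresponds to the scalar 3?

(76, 63)

Repeated addition: build up to 3Q.
2Q: tangent at (53, 49): λ = (3·53² + 23)/(2·49) ≡ 11/1. 1⁻¹ ≡ 1 (mod 97) since 1·1 = 1 ≡ 1, so λ ≡ 11·1 ≡ 11.
  x = λ² - 53 - 53 = 121 - 106 ≡ 15; y = λ·(53 - 15) - 49 ≡ 78. → (15, 78)
3Q: (15, 78) + (53, 49). λ = (49 - 78)/(53 - 15) ≡ 68/38 mod 97. 38⁻¹ ≡ 23 (mod 97), so λ ≡ 12.
  x = λ² - 15 - 53 = 144 - 68 ≡ 76; y = λ·(15 - 76) - 78 ≡ 63. → (76, 63)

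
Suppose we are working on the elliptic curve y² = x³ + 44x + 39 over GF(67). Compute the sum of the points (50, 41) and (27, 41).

(50, 41) + (27, 41). λ = (41 - 41)/(27 - 50) ≡ 0/44 mod 67. 44⁻¹ ≡ 32 (mod 67), so λ ≡ 0.
  x = λ² - 50 - 27 = 0 - 77 ≡ 57; y = λ·(50 - 57) - 41 ≡ 26. → (57, 26)

(57, 26)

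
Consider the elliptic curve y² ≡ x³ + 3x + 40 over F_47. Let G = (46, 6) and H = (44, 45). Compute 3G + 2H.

First 3G:
Repeated addition: build up to 3G.
2G: tangent at (46, 6): λ = (3·46² + 3)/(2·6) ≡ 6/12. 12⁻¹ ≡ 4 (mod 47), so λ ≡ 6·4 ≡ 24.
  x = λ² - 46 - 46 = 576 - 92 ≡ 14; y = λ·(46 - 14) - 6 ≡ 10. → (14, 10)
3G: (14, 10) + (46, 6). λ = (6 - 10)/(46 - 14) ≡ 43/32 mod 47. 32⁻¹ ≡ 25 (mod 47) since 32·25 = 800 ≡ 1, so λ ≡ 41.
  x = λ² - 14 - 46 = 1681 - 60 ≡ 23; y = λ·(14 - 23) - 10 ≡ 44. → (23, 44)
3G = (23, 44).
Next 2H:
Repeated addition: build up to 2H.
2H: tangent at (44, 45): λ = (3·44² + 3)/(2·45) ≡ 30/43. 43⁻¹ ≡ 35 (mod 47), so λ ≡ 30·35 ≡ 16.
  x = λ² - 44 - 44 = 256 - 88 ≡ 27; y = λ·(44 - 27) - 45 ≡ 39. → (27, 39)
2H = (27, 39).
Finally 3G + 2H:
(23, 44) + (27, 39). λ = (39 - 44)/(27 - 23) ≡ 42/4 mod 47. 4⁻¹ ≡ 12 (mod 47), so λ ≡ 34.
  x = λ² - 23 - 27 = 1156 - 50 ≡ 25; y = λ·(23 - 25) - 44 ≡ 29. → (25, 29)

(25, 29)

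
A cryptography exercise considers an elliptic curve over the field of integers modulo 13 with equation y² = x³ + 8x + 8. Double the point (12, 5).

(1, 11)

tangent at (12, 5): λ = (3·12² + 8)/(2·5) ≡ 11/10. 10⁻¹ ≡ 4 (mod 13), so λ ≡ 11·4 ≡ 5.
  x = λ² - 12 - 12 = 25 - 24 ≡ 1; y = λ·(12 - 1) - 5 ≡ 11. → (1, 11)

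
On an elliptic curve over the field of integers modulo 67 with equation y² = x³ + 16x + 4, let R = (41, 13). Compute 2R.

(66, 11)

tangent at (41, 13): λ = (3·41² + 16)/(2·13) ≡ 34/26. 26⁻¹ ≡ 49 (mod 67) since 26·49 = 1274 ≡ 1, so λ ≡ 34·49 ≡ 58.
  x = λ² - 41 - 41 = 3364 - 82 ≡ 66; y = λ·(41 - 66) - 13 ≡ 11. → (66, 11)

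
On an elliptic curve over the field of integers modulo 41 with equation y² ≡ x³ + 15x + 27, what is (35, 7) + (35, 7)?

(12, 34)

tangent at (35, 7): λ = (3·35² + 15)/(2·7) ≡ 0/14. 14⁻¹ ≡ 3 (mod 41), so λ ≡ 0·3 ≡ 0.
  x = λ² - 35 - 35 = 0 - 70 ≡ 12; y = λ·(35 - 12) - 7 ≡ 34. → (12, 34)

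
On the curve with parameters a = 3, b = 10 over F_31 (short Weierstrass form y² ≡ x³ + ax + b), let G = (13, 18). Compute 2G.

tangent at (13, 18): λ = (3·13² + 3)/(2·18) ≡ 14/5. 5⁻¹ ≡ 25 (mod 31), so λ ≡ 14·25 ≡ 9.
  x = λ² - 13 - 13 = 81 - 26 ≡ 24; y = λ·(13 - 24) - 18 ≡ 7. → (24, 7)

(24, 7)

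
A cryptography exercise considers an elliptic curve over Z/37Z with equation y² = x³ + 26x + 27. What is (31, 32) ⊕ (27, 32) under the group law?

(31, 32) + (27, 32). λ = (32 - 32)/(27 - 31) ≡ 0/33 mod 37. 33⁻¹ ≡ 9 (mod 37) since 33·9 = 297 ≡ 1, so λ ≡ 0.
  x = λ² - 31 - 27 = 0 - 58 ≡ 16; y = λ·(31 - 16) - 32 ≡ 5. → (16, 5)

(16, 5)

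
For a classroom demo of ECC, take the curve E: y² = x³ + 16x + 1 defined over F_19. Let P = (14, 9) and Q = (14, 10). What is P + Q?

The two points share x = 14 and their y-coordinates satisfy 9 + 10 ≡ 0 (mod 19), so they are inverses. Their sum is O.

O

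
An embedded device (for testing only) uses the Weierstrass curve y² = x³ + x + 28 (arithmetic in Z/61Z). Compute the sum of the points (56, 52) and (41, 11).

(56, 52) + (41, 11). λ = (11 - 52)/(41 - 56) ≡ 20/46 mod 61. 46⁻¹ ≡ 4 (mod 61), so λ ≡ 19.
  x = λ² - 56 - 41 = 361 - 97 ≡ 20; y = λ·(56 - 20) - 52 ≡ 22. → (20, 22)

(20, 22)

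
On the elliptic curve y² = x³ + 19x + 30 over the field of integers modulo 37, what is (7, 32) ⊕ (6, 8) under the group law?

(7, 32) + (6, 8). λ = (8 - 32)/(6 - 7) ≡ 13/36 mod 37. 36⁻¹ ≡ 36 (mod 37) since 36·36 = 1296 ≡ 1, so λ ≡ 24.
  x = λ² - 7 - 6 = 576 - 13 ≡ 8; y = λ·(7 - 8) - 32 ≡ 18. → (8, 18)

(8, 18)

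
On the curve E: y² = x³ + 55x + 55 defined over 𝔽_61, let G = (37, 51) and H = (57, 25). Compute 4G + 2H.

First 4G:
Double-and-add on 4 = (100)₂. Start with G = (37, 51) for the leading 1-bit.
double: tangent at (37, 51): λ = (3·37² + 55)/(2·51) ≡ 14/41. 41⁻¹ ≡ 3 (mod 61), so λ ≡ 14·3 ≡ 42.
  x = λ² - 37 - 37 = 1764 - 74 ≡ 43; y = λ·(37 - 43) - 51 ≡ 2. → (43, 2)
double: tangent at (43, 2): λ = (3·43² + 55)/(2·2) ≡ 51/4. 4⁻¹ ≡ 46 (mod 61), so λ ≡ 51·46 ≡ 28.
  x = λ² - 43 - 43 = 784 - 86 ≡ 27; y = λ·(43 - 27) - 2 ≡ 19. → (27, 19)
4G = (27, 19).
Next 2H:
Repeated addition: build up to 2H.
2H: tangent at (57, 25): λ = (3·57² + 55)/(2·25) ≡ 42/50. 50⁻¹ ≡ 11 (mod 61), so λ ≡ 42·11 ≡ 35.
  x = λ² - 57 - 57 = 1225 - 114 ≡ 13; y = λ·(57 - 13) - 25 ≡ 51. → (13, 51)
2H = (13, 51).
Finally 4G + 2H:
(27, 19) + (13, 51). λ = (51 - 19)/(13 - 27) ≡ 32/47 mod 61. 47⁻¹ ≡ 13 (mod 61), so λ ≡ 50.
  x = λ² - 27 - 13 = 2500 - 40 ≡ 20; y = λ·(27 - 20) - 19 ≡ 26. → (20, 26)

(20, 26)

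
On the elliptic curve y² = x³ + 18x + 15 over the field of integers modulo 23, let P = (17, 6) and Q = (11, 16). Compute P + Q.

(8, 2)

(17, 6) + (11, 16). λ = (16 - 6)/(11 - 17) ≡ 10/17 mod 23. 17⁻¹ ≡ 19 (mod 23) since 17·19 = 323 ≡ 1, so λ ≡ 6.
  x = λ² - 17 - 11 = 36 - 28 ≡ 8; y = λ·(17 - 8) - 6 ≡ 2. → (8, 2)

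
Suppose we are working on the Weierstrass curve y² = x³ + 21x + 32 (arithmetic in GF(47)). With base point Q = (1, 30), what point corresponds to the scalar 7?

Double-and-add on 7 = (111)₂. Start with Q = (1, 30) for the leading 1-bit.
double: tangent at (1, 30): λ = (3·1² + 21)/(2·30) ≡ 24/13. 13⁻¹ ≡ 29 (mod 47) since 13·29 = 377 ≡ 1, so λ ≡ 24·29 ≡ 38.
  x = λ² - 1 - 1 = 1444 - 2 ≡ 32; y = λ·(1 - 32) - 30 ≡ 14. → (32, 14)
add Q: (32, 14) + (1, 30). λ = (30 - 14)/(1 - 32) ≡ 16/16 mod 47. 16⁻¹ ≡ 3 (mod 47), so λ ≡ 1.
  x = λ² - 32 - 1 = 1 - 33 ≡ 15; y = λ·(32 - 15) - 14 ≡ 3. → (15, 3)
double: tangent at (15, 3): λ = (3·15² + 21)/(2·3) ≡ 38/6. 6⁻¹ ≡ 8 (mod 47) since 6·8 = 48 ≡ 1, so λ ≡ 38·8 ≡ 22.
  x = λ² - 15 - 15 = 484 - 30 ≡ 31; y = λ·(15 - 31) - 3 ≡ 21. → (31, 21)
add Q: (31, 21) + (1, 30). λ = (30 - 21)/(1 - 31) ≡ 9/17 mod 47. 17⁻¹ ≡ 36 (mod 47), so λ ≡ 42.
  x = λ² - 31 - 1 = 1764 - 32 ≡ 40; y = λ·(31 - 40) - 21 ≡ 24. → (40, 24)

(40, 24)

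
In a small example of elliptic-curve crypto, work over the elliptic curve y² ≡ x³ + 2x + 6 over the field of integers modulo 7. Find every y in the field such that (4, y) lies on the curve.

x³ + 2x + 6 = 78 ≡ 1 (mod 7).
Square roots of 1 mod 7: 1 and 6 (since 1² = 1 ≡ 1).

1, 6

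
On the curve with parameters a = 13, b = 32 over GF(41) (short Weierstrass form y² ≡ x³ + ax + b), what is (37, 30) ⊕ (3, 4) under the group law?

(24, 33)

(37, 30) + (3, 4). λ = (4 - 30)/(3 - 37) ≡ 15/7 mod 41. 7⁻¹ ≡ 6 (mod 41), so λ ≡ 8.
  x = λ² - 37 - 3 = 64 - 40 ≡ 24; y = λ·(37 - 24) - 30 ≡ 33. → (24, 33)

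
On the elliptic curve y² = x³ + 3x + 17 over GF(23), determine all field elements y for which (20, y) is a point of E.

2, 21

x³ + 3x + 17 = 8077 ≡ 4 (mod 23).
Square roots of 4 mod 23: 2 and 21 (since 2² = 4 ≡ 4).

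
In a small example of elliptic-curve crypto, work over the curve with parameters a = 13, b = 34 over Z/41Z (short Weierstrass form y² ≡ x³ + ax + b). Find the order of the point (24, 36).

12

2P: tangent at (24, 36): λ = (3·24² + 13)/(2·36) ≡ 19/31. 31⁻¹ ≡ 4 (mod 41), so λ ≡ 19·4 ≡ 35.
  x = λ² - 24 - 24 = 1225 - 48 ≡ 29; y = λ·(24 - 29) - 36 ≡ 35. → (29, 35)
3P: (29, 35) + (24, 36). λ = (36 - 35)/(24 - 29) ≡ 1/36 mod 41. 36⁻¹ ≡ 8 (mod 41) since 36·8 = 288 ≡ 1, so λ ≡ 8.
  x = λ² - 29 - 24 = 64 - 53 ≡ 11; y = λ·(29 - 11) - 35 ≡ 27. → (11, 27)
4P: (11, 27) + (24, 36). λ = (36 - 27)/(24 - 11) ≡ 9/13 mod 41. 13⁻¹ ≡ 19 (mod 41) since 13·19 = 247 ≡ 1, so λ ≡ 7.
  x = λ² - 11 - 24 = 49 - 35 ≡ 14; y = λ·(11 - 14) - 27 ≡ 34. → (14, 34)
5P: (14, 34) + (24, 36). λ = (36 - 34)/(24 - 14) ≡ 2/10 mod 41. 10⁻¹ ≡ 37 (mod 41) since 10·37 = 370 ≡ 1, so λ ≡ 33.
  x = λ² - 14 - 24 = 1089 - 38 ≡ 26; y = λ·(14 - 26) - 34 ≡ 21. → (26, 21)
6P: (26, 21) + (24, 36). λ = (36 - 21)/(24 - 26) ≡ 15/39 mod 41. 39⁻¹ ≡ 20 (mod 41) since 39·20 = 780 ≡ 1, so λ ≡ 13.
  x = λ² - 26 - 24 = 169 - 50 ≡ 37; y = λ·(26 - 37) - 21 ≡ 0. → (37, 0)
7P: (37, 0) + (24, 36). λ = (36 - 0)/(24 - 37) ≡ 36/28 mod 41. 28⁻¹ ≡ 22 (mod 41) since 28·22 = 616 ≡ 1, so λ ≡ 13.
  x = λ² - 37 - 24 = 169 - 61 ≡ 26; y = λ·(37 - 26) - 0 ≡ 20. → (26, 20)
8P: (26, 20) + (24, 36). λ = (36 - 20)/(24 - 26) ≡ 16/39 mod 41. 39⁻¹ ≡ 20 (mod 41) since 39·20 = 780 ≡ 1, so λ ≡ 33.
  x = λ² - 26 - 24 = 1089 - 50 ≡ 14; y = λ·(26 - 14) - 20 ≡ 7. → (14, 7)
9P: (14, 7) + (24, 36). λ = (36 - 7)/(24 - 14) ≡ 29/10 mod 41. 10⁻¹ ≡ 37 (mod 41) since 10·37 = 370 ≡ 1, so λ ≡ 7.
  x = λ² - 14 - 24 = 49 - 38 ≡ 11; y = λ·(14 - 11) - 7 ≡ 14. → (11, 14)
10P: (11, 14) + (24, 36). λ = (36 - 14)/(24 - 11) ≡ 22/13 mod 41. 13⁻¹ ≡ 19 (mod 41), so λ ≡ 8.
  x = λ² - 11 - 24 = 64 - 35 ≡ 29; y = λ·(11 - 29) - 14 ≡ 6. → (29, 6)
11P: (29, 6) + (24, 36). λ = (36 - 6)/(24 - 29) ≡ 30/36 mod 41. 36⁻¹ ≡ 8 (mod 41), so λ ≡ 35.
  x = λ² - 29 - 24 = 1225 - 53 ≡ 24; y = λ·(29 - 24) - 6 ≡ 5. → (24, 5)
12P: (24, 5) + (24, 36): same x and y₁ ≡ -y₂, so the sum is the point at infinity.
12P = the point at infinity, so the order is 12.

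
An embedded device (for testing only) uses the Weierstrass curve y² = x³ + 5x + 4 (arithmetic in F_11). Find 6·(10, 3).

(5, 0)

Write G = (10, 3).
Double-and-add on 6 = (110)₂. Start with G = (10, 3) for the leading 1-bit.
double: tangent at (10, 3): λ = (3·10² + 5)/(2·3) ≡ 8/6. 6⁻¹ ≡ 2 (mod 11), so λ ≡ 8·2 ≡ 5.
  x = λ² - 10 - 10 = 25 - 20 ≡ 5; y = λ·(10 - 5) - 3 ≡ 0. → (5, 0)
add G: (5, 0) + (10, 3). λ = (3 - 0)/(10 - 5) ≡ 3/5 mod 11. 5⁻¹ ≡ 9 (mod 11), so λ ≡ 5.
  x = λ² - 5 - 10 = 25 - 15 ≡ 10; y = λ·(5 - 10) - 0 ≡ 8. → (10, 8)
double: tangent at (10, 8): λ = (3·10² + 5)/(2·8) ≡ 8/5. 5⁻¹ ≡ 9 (mod 11), so λ ≡ 8·9 ≡ 6.
  x = λ² - 10 - 10 = 36 - 20 ≡ 5; y = λ·(10 - 5) - 8 ≡ 0. → (5, 0)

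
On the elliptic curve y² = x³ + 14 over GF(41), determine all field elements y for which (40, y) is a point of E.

none

x³ + 0x + 14 = 64014 ≡ 13 (mod 41).
13 is a non-residue mod 41; no y exists.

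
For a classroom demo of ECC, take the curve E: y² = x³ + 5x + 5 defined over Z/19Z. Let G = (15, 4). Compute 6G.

Double-and-add on 6 = (110)₂. Start with G = (15, 4) for the leading 1-bit.
double: tangent at (15, 4): λ = (3·15² + 5)/(2·4) ≡ 15/8. 8⁻¹ ≡ 12 (mod 19) since 8·12 = 96 ≡ 1, so λ ≡ 15·12 ≡ 9.
  x = λ² - 15 - 15 = 81 - 30 ≡ 13; y = λ·(15 - 13) - 4 ≡ 14. → (13, 14)
add G: (13, 14) + (15, 4). λ = (4 - 14)/(15 - 13) ≡ 9/2 mod 19. 2⁻¹ ≡ 10 (mod 19) since 2·10 = 20 ≡ 1, so λ ≡ 14.
  x = λ² - 13 - 15 = 196 - 28 ≡ 16; y = λ·(13 - 16) - 14 ≡ 1. → (16, 1)
double: tangent at (16, 1): λ = (3·16² + 5)/(2·1) ≡ 13/2. 2⁻¹ ≡ 10 (mod 19), so λ ≡ 13·10 ≡ 16.
  x = λ² - 16 - 16 = 256 - 32 ≡ 15; y = λ·(16 - 15) - 1 ≡ 15. → (15, 15)

(15, 15)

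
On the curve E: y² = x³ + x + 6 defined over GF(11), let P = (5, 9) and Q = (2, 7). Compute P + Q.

(2, 4)

(5, 9) + (2, 7). λ = (7 - 9)/(2 - 5) ≡ 9/8 mod 11. 8⁻¹ ≡ 7 (mod 11), so λ ≡ 8.
  x = λ² - 5 - 2 = 64 - 7 ≡ 2; y = λ·(5 - 2) - 9 ≡ 4. → (2, 4)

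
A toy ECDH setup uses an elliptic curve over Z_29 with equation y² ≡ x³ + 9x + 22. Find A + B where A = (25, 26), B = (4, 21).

(9, 22)

(25, 26) + (4, 21). λ = (21 - 26)/(4 - 25) ≡ 24/8 mod 29. 8⁻¹ ≡ 11 (mod 29), so λ ≡ 3.
  x = λ² - 25 - 4 = 9 - 29 ≡ 9; y = λ·(25 - 9) - 26 ≡ 22. → (9, 22)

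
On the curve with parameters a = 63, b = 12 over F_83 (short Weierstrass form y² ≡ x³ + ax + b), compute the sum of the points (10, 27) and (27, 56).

(11, 25)

(10, 27) + (27, 56). λ = (56 - 27)/(27 - 10) ≡ 29/17 mod 83. 17⁻¹ ≡ 44 (mod 83), so λ ≡ 31.
  x = λ² - 10 - 27 = 961 - 37 ≡ 11; y = λ·(10 - 11) - 27 ≡ 25. → (11, 25)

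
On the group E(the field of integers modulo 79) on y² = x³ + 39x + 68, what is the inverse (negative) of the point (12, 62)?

-(12, 62) = (12, -62 mod 79) = (12, 17).

(12, 17)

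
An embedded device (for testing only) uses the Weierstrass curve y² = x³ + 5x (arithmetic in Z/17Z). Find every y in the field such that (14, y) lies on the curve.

x³ + 5x + 0 = 2814 ≡ 9 (mod 17).
Square roots of 9 mod 17: 3 and 14 (since 3² = 9 ≡ 9).

3, 14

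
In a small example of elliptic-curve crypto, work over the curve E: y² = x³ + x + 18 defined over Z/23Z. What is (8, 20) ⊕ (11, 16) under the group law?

(16, 6)

(8, 20) + (11, 16). λ = (16 - 20)/(11 - 8) ≡ 19/3 mod 23. 3⁻¹ ≡ 8 (mod 23), so λ ≡ 14.
  x = λ² - 8 - 11 = 196 - 19 ≡ 16; y = λ·(8 - 16) - 20 ≡ 6. → (16, 6)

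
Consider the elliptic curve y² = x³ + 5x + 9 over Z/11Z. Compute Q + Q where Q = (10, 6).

tangent at (10, 6): λ = (3·10² + 5)/(2·6) ≡ 8/1. 1⁻¹ ≡ 1 (mod 11), so λ ≡ 8·1 ≡ 8.
  x = λ² - 10 - 10 = 64 - 20 ≡ 0; y = λ·(10 - 0) - 6 ≡ 8. → (0, 8)

(0, 8)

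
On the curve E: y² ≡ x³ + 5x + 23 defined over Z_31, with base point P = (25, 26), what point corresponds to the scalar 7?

(2, 17)

Repeated addition: build up to 7P.
2P: tangent at (25, 26): λ = (3·25² + 5)/(2·26) ≡ 20/21. 21⁻¹ ≡ 3 (mod 31), so λ ≡ 20·3 ≡ 29.
  x = λ² - 25 - 25 = 841 - 50 ≡ 16; y = λ·(25 - 16) - 26 ≡ 18. → (16, 18)
3P: (16, 18) + (25, 26). λ = (26 - 18)/(25 - 16) ≡ 8/9 mod 31. 9⁻¹ ≡ 7 (mod 31), so λ ≡ 25.
  x = λ² - 16 - 25 = 625 - 41 ≡ 26; y = λ·(16 - 26) - 18 ≡ 11. → (26, 11)
4P: (26, 11) + (25, 26). λ = (26 - 11)/(25 - 26) ≡ 15/30 mod 31. 30⁻¹ ≡ 30 (mod 31), so λ ≡ 16.
  x = λ² - 26 - 25 = 256 - 51 ≡ 19; y = λ·(26 - 19) - 11 ≡ 8. → (19, 8)
5P: (19, 8) + (25, 26). λ = (26 - 8)/(25 - 19) ≡ 18/6 mod 31. 6⁻¹ ≡ 26 (mod 31), so λ ≡ 3.
  x = λ² - 19 - 25 = 9 - 44 ≡ 27; y = λ·(19 - 27) - 8 ≡ 30. → (27, 30)
6P: (27, 30) + (25, 26). λ = (26 - 30)/(25 - 27) ≡ 27/29 mod 31. 29⁻¹ ≡ 15 (mod 31), so λ ≡ 2.
  x = λ² - 27 - 25 = 4 - 52 ≡ 14; y = λ·(27 - 14) - 30 ≡ 27. → (14, 27)
7P: (14, 27) + (25, 26). λ = (26 - 27)/(25 - 14) ≡ 30/11 mod 31. 11⁻¹ ≡ 17 (mod 31) since 11·17 = 187 ≡ 1, so λ ≡ 14.
  x = λ² - 14 - 25 = 196 - 39 ≡ 2; y = λ·(14 - 2) - 27 ≡ 17. → (2, 17)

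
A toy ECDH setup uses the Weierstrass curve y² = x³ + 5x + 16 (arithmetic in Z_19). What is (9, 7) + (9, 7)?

(17, 6)

tangent at (9, 7): λ = (3·9² + 5)/(2·7) ≡ 1/14. 14⁻¹ ≡ 15 (mod 19), so λ ≡ 1·15 ≡ 15.
  x = λ² - 9 - 9 = 225 - 18 ≡ 17; y = λ·(9 - 17) - 7 ≡ 6. → (17, 6)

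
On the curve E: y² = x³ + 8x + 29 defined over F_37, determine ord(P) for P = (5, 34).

10

2P: tangent at (5, 34): λ = (3·5² + 8)/(2·34) ≡ 9/31. 31⁻¹ ≡ 6 (mod 37), so λ ≡ 9·6 ≡ 17.
  x = λ² - 5 - 5 = 289 - 10 ≡ 20; y = λ·(5 - 20) - 34 ≡ 7. → (20, 7)
3P: (20, 7) + (5, 34). λ = (34 - 7)/(5 - 20) ≡ 27/22 mod 37. 22⁻¹ ≡ 32 (mod 37), so λ ≡ 13.
  x = λ² - 20 - 5 = 169 - 25 ≡ 33; y = λ·(20 - 33) - 7 ≡ 9. → (33, 9)
4P: (33, 9) + (5, 34). λ = (34 - 9)/(5 - 33) ≡ 25/9 mod 37. 9⁻¹ ≡ 33 (mod 37) since 9·33 = 297 ≡ 1, so λ ≡ 11.
  x = λ² - 33 - 5 = 121 - 38 ≡ 9; y = λ·(33 - 9) - 9 ≡ 33. → (9, 33)
5P: (9, 33) + (5, 34). λ = (34 - 33)/(5 - 9) ≡ 1/33 mod 37. 33⁻¹ ≡ 9 (mod 37) since 33·9 = 297 ≡ 1, so λ ≡ 9.
  x = λ² - 9 - 5 = 81 - 14 ≡ 30; y = λ·(9 - 30) - 33 ≡ 0. → (30, 0)
6P: (30, 0) + (5, 34). λ = (34 - 0)/(5 - 30) ≡ 34/12 mod 37. 12⁻¹ ≡ 34 (mod 37) since 12·34 = 408 ≡ 1, so λ ≡ 9.
  x = λ² - 30 - 5 = 81 - 35 ≡ 9; y = λ·(30 - 9) - 0 ≡ 4. → (9, 4)
7P: (9, 4) + (5, 34). λ = (34 - 4)/(5 - 9) ≡ 30/33 mod 37. 33⁻¹ ≡ 9 (mod 37) since 33·9 = 297 ≡ 1, so λ ≡ 11.
  x = λ² - 9 - 5 = 121 - 14 ≡ 33; y = λ·(9 - 33) - 4 ≡ 28. → (33, 28)
8P: (33, 28) + (5, 34). λ = (34 - 28)/(5 - 33) ≡ 6/9 mod 37. 9⁻¹ ≡ 33 (mod 37), so λ ≡ 13.
  x = λ² - 33 - 5 = 169 - 38 ≡ 20; y = λ·(33 - 20) - 28 ≡ 30. → (20, 30)
9P: (20, 30) + (5, 34). λ = (34 - 30)/(5 - 20) ≡ 4/22 mod 37. 22⁻¹ ≡ 32 (mod 37), so λ ≡ 17.
  x = λ² - 20 - 5 = 289 - 25 ≡ 5; y = λ·(20 - 5) - 30 ≡ 3. → (5, 3)
10P: (5, 3) + (5, 34): same x and y₁ ≡ -y₂, so the sum is 𝒪.
10P = 𝒪, so the order is 10.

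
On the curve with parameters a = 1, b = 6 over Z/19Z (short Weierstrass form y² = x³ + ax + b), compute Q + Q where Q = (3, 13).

tangent at (3, 13): λ = (3·3² + 1)/(2·13) ≡ 9/7. 7⁻¹ ≡ 11 (mod 19), so λ ≡ 9·11 ≡ 4.
  x = λ² - 3 - 3 = 16 - 6 ≡ 10; y = λ·(3 - 10) - 13 ≡ 16. → (10, 16)

(10, 16)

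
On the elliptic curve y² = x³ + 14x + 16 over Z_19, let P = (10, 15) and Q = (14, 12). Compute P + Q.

(10, 15) + (14, 12). λ = (12 - 15)/(14 - 10) ≡ 16/4 mod 19. 4⁻¹ ≡ 5 (mod 19), so λ ≡ 4.
  x = λ² - 10 - 14 = 16 - 24 ≡ 11; y = λ·(10 - 11) - 15 ≡ 0. → (11, 0)

(11, 0)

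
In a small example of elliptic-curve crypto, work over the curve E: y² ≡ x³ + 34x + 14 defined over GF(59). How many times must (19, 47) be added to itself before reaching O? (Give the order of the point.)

12

2P: tangent at (19, 47): λ = (3·19² + 34)/(2·47) ≡ 55/35. 35⁻¹ ≡ 27 (mod 59) since 35·27 = 945 ≡ 1, so λ ≡ 55·27 ≡ 10.
  x = λ² - 19 - 19 = 100 - 38 ≡ 3; y = λ·(19 - 3) - 47 ≡ 54. → (3, 54)
3P: (3, 54) + (19, 47). λ = (47 - 54)/(19 - 3) ≡ 52/16 mod 59. 16⁻¹ ≡ 48 (mod 59) since 16·48 = 768 ≡ 1, so λ ≡ 18.
  x = λ² - 3 - 19 = 324 - 22 ≡ 7; y = λ·(3 - 7) - 54 ≡ 51. → (7, 51)
4P: (7, 51) + (19, 47). λ = (47 - 51)/(19 - 7) ≡ 55/12 mod 59. 12⁻¹ ≡ 5 (mod 59), so λ ≡ 39.
  x = λ² - 7 - 19 = 1521 - 26 ≡ 20; y = λ·(7 - 20) - 51 ≡ 32. → (20, 32)
5P: (20, 32) + (19, 47). λ = (47 - 32)/(19 - 20) ≡ 15/58 mod 59. 58⁻¹ ≡ 58 (mod 59), so λ ≡ 44.
  x = λ² - 20 - 19 = 1936 - 39 ≡ 9; y = λ·(20 - 9) - 32 ≡ 39. → (9, 39)
6P: (9, 39) + (19, 47). λ = (47 - 39)/(19 - 9) ≡ 8/10 mod 59. 10⁻¹ ≡ 6 (mod 59) since 10·6 = 60 ≡ 1, so λ ≡ 48.
  x = λ² - 9 - 19 = 2304 - 28 ≡ 34; y = λ·(9 - 34) - 39 ≡ 0. → (34, 0)
7P: (34, 0) + (19, 47). λ = (47 - 0)/(19 - 34) ≡ 47/44 mod 59. 44⁻¹ ≡ 55 (mod 59), so λ ≡ 48.
  x = λ² - 34 - 19 = 2304 - 53 ≡ 9; y = λ·(34 - 9) - 0 ≡ 20. → (9, 20)
8P: (9, 20) + (19, 47). λ = (47 - 20)/(19 - 9) ≡ 27/10 mod 59. 10⁻¹ ≡ 6 (mod 59) since 10·6 = 60 ≡ 1, so λ ≡ 44.
  x = λ² - 9 - 19 = 1936 - 28 ≡ 20; y = λ·(9 - 20) - 20 ≡ 27. → (20, 27)
9P: (20, 27) + (19, 47). λ = (47 - 27)/(19 - 20) ≡ 20/58 mod 59. 58⁻¹ ≡ 58 (mod 59) since 58·58 = 3364 ≡ 1, so λ ≡ 39.
  x = λ² - 20 - 19 = 1521 - 39 ≡ 7; y = λ·(20 - 7) - 27 ≡ 8. → (7, 8)
10P: (7, 8) + (19, 47). λ = (47 - 8)/(19 - 7) ≡ 39/12 mod 59. 12⁻¹ ≡ 5 (mod 59), so λ ≡ 18.
  x = λ² - 7 - 19 = 324 - 26 ≡ 3; y = λ·(7 - 3) - 8 ≡ 5. → (3, 5)
11P: (3, 5) + (19, 47). λ = (47 - 5)/(19 - 3) ≡ 42/16 mod 59. 16⁻¹ ≡ 48 (mod 59) since 16·48 = 768 ≡ 1, so λ ≡ 10.
  x = λ² - 3 - 19 = 100 - 22 ≡ 19; y = λ·(3 - 19) - 5 ≡ 12. → (19, 12)
12P: (19, 12) + (19, 47): same x and y₁ ≡ -y₂, so the sum is O.
12P = O, so the order is 12.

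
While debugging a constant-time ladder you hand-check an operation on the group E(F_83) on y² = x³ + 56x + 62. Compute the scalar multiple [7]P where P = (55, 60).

Repeated addition: build up to 7P.
2P: tangent at (55, 60): λ = (3·55² + 56)/(2·60) ≡ 1/37. 37⁻¹ ≡ 9 (mod 83) since 37·9 = 333 ≡ 1, so λ ≡ 1·9 ≡ 9.
  x = λ² - 55 - 55 = 81 - 110 ≡ 54; y = λ·(55 - 54) - 60 ≡ 32. → (54, 32)
3P: (54, 32) + (55, 60). λ = (60 - 32)/(55 - 54) ≡ 28/1 mod 83. 1⁻¹ ≡ 1 (mod 83) since 1·1 = 1 ≡ 1, so λ ≡ 28.
  x = λ² - 54 - 55 = 784 - 109 ≡ 11; y = λ·(54 - 11) - 32 ≡ 10. → (11, 10)
4P: (11, 10) + (55, 60). λ = (60 - 10)/(55 - 11) ≡ 50/44 mod 83. 44⁻¹ ≡ 17 (mod 83) since 44·17 = 748 ≡ 1, so λ ≡ 20.
  x = λ² - 11 - 55 = 400 - 66 ≡ 2; y = λ·(11 - 2) - 10 ≡ 4. → (2, 4)
5P: (2, 4) + (55, 60). λ = (60 - 4)/(55 - 2) ≡ 56/53 mod 83. 53⁻¹ ≡ 47 (mod 83) since 53·47 = 2491 ≡ 1, so λ ≡ 59.
  x = λ² - 2 - 55 = 3481 - 57 ≡ 21; y = λ·(2 - 21) - 4 ≡ 37. → (21, 37)
6P: (21, 37) + (55, 60). λ = (60 - 37)/(55 - 21) ≡ 23/34 mod 83. 34⁻¹ ≡ 22 (mod 83), so λ ≡ 8.
  x = λ² - 21 - 55 = 64 - 76 ≡ 71; y = λ·(21 - 71) - 37 ≡ 61. → (71, 61)
7P: (71, 61) + (55, 60). λ = (60 - 61)/(55 - 71) ≡ 82/67 mod 83. 67⁻¹ ≡ 57 (mod 83), so λ ≡ 26.
  x = λ² - 71 - 55 = 676 - 126 ≡ 52; y = λ·(71 - 52) - 61 ≡ 18. → (52, 18)

(52, 18)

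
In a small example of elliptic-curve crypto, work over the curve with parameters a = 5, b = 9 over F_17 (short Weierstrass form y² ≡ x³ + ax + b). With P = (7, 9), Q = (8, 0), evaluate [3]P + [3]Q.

First 3P:
Repeated addition: build up to 3P.
2P: tangent at (7, 9): λ = (3·7² + 5)/(2·9) ≡ 16/1. 1⁻¹ ≡ 1 (mod 17) since 1·1 = 1 ≡ 1, so λ ≡ 16·1 ≡ 16.
  x = λ² - 7 - 7 = 256 - 14 ≡ 4; y = λ·(7 - 4) - 9 ≡ 5. → (4, 5)
3P: (4, 5) + (7, 9). λ = (9 - 5)/(7 - 4) ≡ 4/3 mod 17. 3⁻¹ ≡ 6 (mod 17) since 3·6 = 18 ≡ 1, so λ ≡ 7.
  x = λ² - 4 - 7 = 49 - 11 ≡ 4; y = λ·(4 - 4) - 5 ≡ 12. → (4, 12)
3P = (4, 12).
Next 3Q:
Repeated addition: build up to 3Q.
2Q: (8, 0) + (8, 0): same x and y₁ ≡ -y₂, so the sum is the point at infinity.
3Q: the point at infinity + (8, 0) = (8, 0) (identity).
3Q = (8, 0).
Finally 3P + 3Q:
(4, 12) + (8, 0). λ = (0 - 12)/(8 - 4) ≡ 5/4 mod 17. 4⁻¹ ≡ 13 (mod 17), so λ ≡ 14.
  x = λ² - 4 - 8 = 196 - 12 ≡ 14; y = λ·(4 - 14) - 12 ≡ 1. → (14, 1)

(14, 1)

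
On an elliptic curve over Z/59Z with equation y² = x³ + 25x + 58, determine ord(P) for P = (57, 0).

2P: (57, 0) + (57, 0): same x and y₁ ≡ -y₂, so the sum is 𝒪.
2P = 𝒪, so the order is 2.

2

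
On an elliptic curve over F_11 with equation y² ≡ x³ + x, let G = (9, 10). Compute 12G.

O

Repeated addition: build up to 12G.
2G: tangent at (9, 10): λ = (3·9² + 1)/(2·10) ≡ 2/9. 9⁻¹ ≡ 5 (mod 11), so λ ≡ 2·5 ≡ 10.
  x = λ² - 9 - 9 = 100 - 18 ≡ 5; y = λ·(9 - 5) - 10 ≡ 8. → (5, 8)
3G: (5, 8) + (9, 10). λ = (10 - 8)/(9 - 5) ≡ 2/4 mod 11. 4⁻¹ ≡ 3 (mod 11) since 4·3 = 12 ≡ 1, so λ ≡ 6.
  x = λ² - 5 - 9 = 36 - 14 ≡ 0; y = λ·(5 - 0) - 8 ≡ 0. → (0, 0)
4G: (0, 0) + (9, 10). λ = (10 - 0)/(9 - 0) ≡ 10/9 mod 11. 9⁻¹ ≡ 5 (mod 11), so λ ≡ 6.
  x = λ² - 0 - 9 = 36 - 9 ≡ 5; y = λ·(0 - 5) - 0 ≡ 3. → (5, 3)
5G: (5, 3) + (9, 10). λ = (10 - 3)/(9 - 5) ≡ 7/4 mod 11. 4⁻¹ ≡ 3 (mod 11) since 4·3 = 12 ≡ 1, so λ ≡ 10.
  x = λ² - 5 - 9 = 100 - 14 ≡ 9; y = λ·(5 - 9) - 3 ≡ 1. → (9, 1)
6G: (9, 1) + (9, 10): same x and y₁ ≡ -y₂, so the sum is O.
7G: O + (9, 10) = (9, 10) (identity).
8G: tangent at (9, 10): λ = (3·9² + 1)/(2·10) ≡ 2/9. 9⁻¹ ≡ 5 (mod 11), so λ ≡ 2·5 ≡ 10.
  x = λ² - 9 - 9 = 100 - 18 ≡ 5; y = λ·(9 - 5) - 10 ≡ 8. → (5, 8)
9G: (5, 8) + (9, 10). λ = (10 - 8)/(9 - 5) ≡ 2/4 mod 11. 4⁻¹ ≡ 3 (mod 11), so λ ≡ 6.
  x = λ² - 5 - 9 = 36 - 14 ≡ 0; y = λ·(5 - 0) - 8 ≡ 0. → (0, 0)
10G: (0, 0) + (9, 10). λ = (10 - 0)/(9 - 0) ≡ 10/9 mod 11. 9⁻¹ ≡ 5 (mod 11) since 9·5 = 45 ≡ 1, so λ ≡ 6.
  x = λ² - 0 - 9 = 36 - 9 ≡ 5; y = λ·(0 - 5) - 0 ≡ 3. → (5, 3)
11G: (5, 3) + (9, 10). λ = (10 - 3)/(9 - 5) ≡ 7/4 mod 11. 4⁻¹ ≡ 3 (mod 11), so λ ≡ 10.
  x = λ² - 5 - 9 = 100 - 14 ≡ 9; y = λ·(5 - 9) - 3 ≡ 1. → (9, 1)
12G: (9, 1) + (9, 10): same x and y₁ ≡ -y₂, so the sum is O.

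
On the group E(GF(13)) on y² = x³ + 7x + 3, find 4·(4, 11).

(6, 1)

Write G = (4, 11).
Double-and-add on 4 = (100)₂. Start with G = (4, 11) for the leading 1-bit.
double: tangent at (4, 11): λ = (3·4² + 7)/(2·11) ≡ 3/9. 9⁻¹ ≡ 3 (mod 13) since 9·3 = 27 ≡ 1, so λ ≡ 3·3 ≡ 9.
  x = λ² - 4 - 4 = 81 - 8 ≡ 8; y = λ·(4 - 8) - 11 ≡ 5. → (8, 5)
double: tangent at (8, 5): λ = (3·8² + 7)/(2·5) ≡ 4/10. 10⁻¹ ≡ 4 (mod 13), so λ ≡ 4·4 ≡ 3.
  x = λ² - 8 - 8 = 9 - 16 ≡ 6; y = λ·(8 - 6) - 5 ≡ 1. → (6, 1)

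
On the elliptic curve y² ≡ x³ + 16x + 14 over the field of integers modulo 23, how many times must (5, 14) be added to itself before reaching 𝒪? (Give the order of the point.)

2P: tangent at (5, 14): λ = (3·5² + 16)/(2·14) ≡ 22/5. 5⁻¹ ≡ 14 (mod 23), so λ ≡ 22·14 ≡ 9.
  x = λ² - 5 - 5 = 81 - 10 ≡ 2; y = λ·(5 - 2) - 14 ≡ 13. → (2, 13)
3P: (2, 13) + (5, 14). λ = (14 - 13)/(5 - 2) ≡ 1/3 mod 23. 3⁻¹ ≡ 8 (mod 23) since 3·8 = 24 ≡ 1, so λ ≡ 8.
  x = λ² - 2 - 5 = 64 - 7 ≡ 11; y = λ·(2 - 11) - 13 ≡ 7. → (11, 7)
4P: (11, 7) + (5, 14). λ = (14 - 7)/(5 - 11) ≡ 7/17 mod 23. 17⁻¹ ≡ 19 (mod 23) since 17·19 = 323 ≡ 1, so λ ≡ 18.
  x = λ² - 11 - 5 = 324 - 16 ≡ 9; y = λ·(11 - 9) - 7 ≡ 6. → (9, 6)
5P: (9, 6) + (5, 14). λ = (14 - 6)/(5 - 9) ≡ 8/19 mod 23. 19⁻¹ ≡ 17 (mod 23), so λ ≡ 21.
  x = λ² - 9 - 5 = 441 - 14 ≡ 13; y = λ·(9 - 13) - 6 ≡ 2. → (13, 2)
6P: (13, 2) + (5, 14). λ = (14 - 2)/(5 - 13) ≡ 12/15 mod 23. 15⁻¹ ≡ 20 (mod 23) since 15·20 = 300 ≡ 1, so λ ≡ 10.
  x = λ² - 13 - 5 = 100 - 18 ≡ 13; y = λ·(13 - 13) - 2 ≡ 21. → (13, 21)
7P: (13, 21) + (5, 14). λ = (14 - 21)/(5 - 13) ≡ 16/15 mod 23. 15⁻¹ ≡ 20 (mod 23) since 15·20 = 300 ≡ 1, so λ ≡ 21.
  x = λ² - 13 - 5 = 441 - 18 ≡ 9; y = λ·(13 - 9) - 21 ≡ 17. → (9, 17)
8P: (9, 17) + (5, 14). λ = (14 - 17)/(5 - 9) ≡ 20/19 mod 23. 19⁻¹ ≡ 17 (mod 23), so λ ≡ 18.
  x = λ² - 9 - 5 = 324 - 14 ≡ 11; y = λ·(9 - 11) - 17 ≡ 16. → (11, 16)
9P: (11, 16) + (5, 14). λ = (14 - 16)/(5 - 11) ≡ 21/17 mod 23. 17⁻¹ ≡ 19 (mod 23), so λ ≡ 8.
  x = λ² - 11 - 5 = 64 - 16 ≡ 2; y = λ·(11 - 2) - 16 ≡ 10. → (2, 10)
10P: (2, 10) + (5, 14). λ = (14 - 10)/(5 - 2) ≡ 4/3 mod 23. 3⁻¹ ≡ 8 (mod 23), so λ ≡ 9.
  x = λ² - 2 - 5 = 81 - 7 ≡ 5; y = λ·(2 - 5) - 10 ≡ 9. → (5, 9)
11P: (5, 9) + (5, 14): same x and y₁ ≡ -y₂, so the sum is 𝒪.
11P = 𝒪, so the order is 11.

11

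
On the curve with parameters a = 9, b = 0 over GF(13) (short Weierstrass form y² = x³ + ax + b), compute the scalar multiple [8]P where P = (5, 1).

(12, 9)

Repeated addition: build up to 8P.
2P: tangent at (5, 1): λ = (3·5² + 9)/(2·1) ≡ 6/2. 2⁻¹ ≡ 7 (mod 13), so λ ≡ 6·7 ≡ 3.
  x = λ² - 5 - 5 = 9 - 10 ≡ 12; y = λ·(5 - 12) - 1 ≡ 4. → (12, 4)
3P: (12, 4) + (5, 1). λ = (1 - 4)/(5 - 12) ≡ 10/6 mod 13. 6⁻¹ ≡ 11 (mod 13), so λ ≡ 6.
  x = λ² - 12 - 5 = 36 - 17 ≡ 6; y = λ·(12 - 6) - 4 ≡ 6. → (6, 6)
4P: (6, 6) + (5, 1). λ = (1 - 6)/(5 - 6) ≡ 8/12 mod 13. 12⁻¹ ≡ 12 (mod 13) since 12·12 = 144 ≡ 1, so λ ≡ 5.
  x = λ² - 6 - 5 = 25 - 11 ≡ 1; y = λ·(6 - 1) - 6 ≡ 6. → (1, 6)
5P: (1, 6) + (5, 1). λ = (1 - 6)/(5 - 1) ≡ 8/4 mod 13. 4⁻¹ ≡ 10 (mod 13), so λ ≡ 2.
  x = λ² - 1 - 5 = 4 - 6 ≡ 11; y = λ·(1 - 11) - 6 ≡ 0. → (11, 0)
6P: (11, 0) + (5, 1). λ = (1 - 0)/(5 - 11) ≡ 1/7 mod 13. 7⁻¹ ≡ 2 (mod 13) since 7·2 = 14 ≡ 1, so λ ≡ 2.
  x = λ² - 11 - 5 = 4 - 16 ≡ 1; y = λ·(11 - 1) - 0 ≡ 7. → (1, 7)
7P: (1, 7) + (5, 1). λ = (1 - 7)/(5 - 1) ≡ 7/4 mod 13. 4⁻¹ ≡ 10 (mod 13), so λ ≡ 5.
  x = λ² - 1 - 5 = 25 - 6 ≡ 6; y = λ·(1 - 6) - 7 ≡ 7. → (6, 7)
8P: (6, 7) + (5, 1). λ = (1 - 7)/(5 - 6) ≡ 7/12 mod 13. 12⁻¹ ≡ 12 (mod 13) since 12·12 = 144 ≡ 1, so λ ≡ 6.
  x = λ² - 6 - 5 = 36 - 11 ≡ 12; y = λ·(6 - 12) - 7 ≡ 9. → (12, 9)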